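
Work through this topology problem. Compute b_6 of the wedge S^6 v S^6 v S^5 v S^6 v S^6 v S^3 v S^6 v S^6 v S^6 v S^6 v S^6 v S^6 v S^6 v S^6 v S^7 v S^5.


For a wedge of spheres, H_k (k>0) is free on one generator per sphere of dimension k.
Spheres of dimension 6: count = 12.
b_6 = 12

12


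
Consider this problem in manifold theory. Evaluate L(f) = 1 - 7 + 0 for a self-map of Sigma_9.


L(f) = tr(f_0*) - tr(f_1*) + tr(f_2*).
= 1 - (7) + (0)
= -6

-6


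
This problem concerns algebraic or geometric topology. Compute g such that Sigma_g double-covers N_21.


chi(N_21) = 2 - 21 = -19.
Double cover: chi(Sigma_g) = 2 * chi(N_21) = 2*(-19) = -38.
2 - 2g = -38, so g = (2 - (-38))/2 = 40/2 = 20

20


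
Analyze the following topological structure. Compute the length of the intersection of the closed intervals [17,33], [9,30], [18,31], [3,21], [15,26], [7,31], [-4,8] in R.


Intersection = [max(a_i), min(b_i)] = [18, 8].
Since 18 > 8, the intersection is empty.
Length = 0

0


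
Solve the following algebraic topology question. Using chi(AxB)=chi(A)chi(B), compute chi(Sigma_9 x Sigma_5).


chi(Sigma_9) = 2 - 2*9 = -16
chi(Sigma_5) = 2 - 2*5 = -8
chi(product) = (-16) * (-8) = 128

128


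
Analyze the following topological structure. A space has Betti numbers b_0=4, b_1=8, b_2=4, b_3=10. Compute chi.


chi = sum_k (-1)^k b_k.
= (4) + (-8) + (4) + (-10)
= -10

-10


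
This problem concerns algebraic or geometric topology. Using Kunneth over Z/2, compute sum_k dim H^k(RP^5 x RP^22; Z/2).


dim H^*(RP^n; Z/2) = n+1 (one Z/2 in each degree 0..n).
Total Betti number is multiplicative.
Total = (5+1) * (22+1) = 6 * 23 = 138

138


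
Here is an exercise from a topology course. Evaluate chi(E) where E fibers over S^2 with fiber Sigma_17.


chi(S^2) = 2 (n even), chi(Sigma_17) = 2 - 2*17 = -32.
chi(E) = 2 * (-32) = -64

-64


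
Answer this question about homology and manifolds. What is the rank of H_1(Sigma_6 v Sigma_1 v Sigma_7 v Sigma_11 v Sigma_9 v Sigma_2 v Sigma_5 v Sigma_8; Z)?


For a wedge X v Y: reduced H_k(X v Y) = H_k(X) + H_k(Y).
Each Sigma_g contributes b_1 = 2g.
b_1 = 12 + 2 + 14 + 22 + 18 + 4 + 10 + 16 = 98

98


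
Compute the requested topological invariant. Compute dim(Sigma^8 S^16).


Each suspension raises dimension by 1: Sigma S^n = S^{n+1}.
Sigma^8 S^16 = S^{16+8} = S^24

24


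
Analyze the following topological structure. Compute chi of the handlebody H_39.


A genus-g handlebody deformation retracts to a wedge of g circles.
chi(vee_g S^1) = 1 - g.
chi(H_39) = 1 - 39 = -38

-38


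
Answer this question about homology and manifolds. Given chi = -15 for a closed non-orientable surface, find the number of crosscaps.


chi = 2 - k for closed non-orientable surfaces with k crosscaps.
-15 = 2 - k
k = 2 - (-15) = 17

17


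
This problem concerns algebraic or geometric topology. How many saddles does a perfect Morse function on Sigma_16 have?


A perfect Morse function has m_k = b_k.
For Sigma_16: b_0=1, b_1=2g=32, b_2=1.
Saddles m_1 = 2g = 32

32


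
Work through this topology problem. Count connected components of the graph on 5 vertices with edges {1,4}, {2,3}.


Run DFS/union-find over 5 vertices.
V = 5, E = 2.
Number of components = 3

3


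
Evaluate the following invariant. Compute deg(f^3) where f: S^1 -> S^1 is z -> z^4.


deg(f) = 4. Degree is multiplicative: deg(f^3) = (deg f)^3.
deg(f^3) = (4)^3 = 64

64


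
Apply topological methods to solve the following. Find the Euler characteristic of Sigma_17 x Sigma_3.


chi(Sigma_17) = 2 - 2*17 = -32
chi(Sigma_3) = 2 - 2*3 = -4
chi(product) = (-32) * (-4) = 128

128


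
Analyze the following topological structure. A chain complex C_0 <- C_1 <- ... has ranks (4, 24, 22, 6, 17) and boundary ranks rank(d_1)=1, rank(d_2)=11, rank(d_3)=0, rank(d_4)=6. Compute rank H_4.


rank H_k = rank(ker d_k) - rank(im d_{k+1}).
rank(ker d_4) = rank(C_4) - rank(d_4) = 17 - 6 = 11.
rank(im d_{4+1}) = 0.
rank H_4 = 11 - 0 = 11

11


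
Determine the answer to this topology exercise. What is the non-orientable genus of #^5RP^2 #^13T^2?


Since a >= 1, the sum is non-orientable; each T^2 can be replaced by RP^2 # RP^2 (since T^2#RP^2 = 3RP^2).
Total crosscaps k = 5 + 2*13 = 31.
Check via chi: chi = 5*1 + 13*0 - (5+13-1)*2 = -29 = 2 - k = -29. Consistent.

31


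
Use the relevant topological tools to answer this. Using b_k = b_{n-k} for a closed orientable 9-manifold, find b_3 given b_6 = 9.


Poincare duality for closed orientable n-manifolds: b_k = b_{n-k}.
Here n = 9, so b_3 = b_6 = 9

9


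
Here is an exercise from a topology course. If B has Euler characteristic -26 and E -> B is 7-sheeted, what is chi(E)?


For a finite covering: chi(E) = (number of sheets) * chi(B).
chi(E) = 7 * (-26) = -182

-182


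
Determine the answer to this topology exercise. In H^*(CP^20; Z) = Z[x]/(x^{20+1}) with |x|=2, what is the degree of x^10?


|x| = 2 in H^*(CP^n).
|x^10| = 10 * |x| = 10 * 2 = 20

20


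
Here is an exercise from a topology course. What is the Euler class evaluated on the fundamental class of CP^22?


For any closed oriented manifold, <e(TM),[M]> = chi(M).
chi(CP^22) = 22+1 = 23

23


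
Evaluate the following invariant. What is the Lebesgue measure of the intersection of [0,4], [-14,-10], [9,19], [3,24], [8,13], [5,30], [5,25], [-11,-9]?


Intersection = [max(a_i), min(b_i)] = [9, -10].
Since 9 > -10, the intersection is empty.
Length = 0

0


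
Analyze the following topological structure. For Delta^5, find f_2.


Delta^5 has 5+1 vertices. A 2-face is a choice of 2+1 vertices.
f_2 = C(5+1, 2+1) = C(6,3) = 20

20


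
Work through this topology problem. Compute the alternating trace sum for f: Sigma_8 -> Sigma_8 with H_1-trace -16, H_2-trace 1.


L(f) = tr(f_0*) - tr(f_1*) + tr(f_2*).
= 1 - (-16) + (1)
= 18

18


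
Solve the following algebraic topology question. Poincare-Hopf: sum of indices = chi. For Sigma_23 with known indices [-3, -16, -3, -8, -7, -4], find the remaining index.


Poincare-Hopf: sum of indices = chi(M).
chi(Sigma_23) = 2 - 2*23 = -44.
Sum of known indices = -41.
x = chi - (sum known) = -44 - (-41) = -3

-3


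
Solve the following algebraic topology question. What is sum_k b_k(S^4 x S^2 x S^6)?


Total Betti number is multiplicative under products.
Each S^d (d>=1) has total Betti number 2.
There are 3 sphere factors.
Total = 2^3 = 8

8


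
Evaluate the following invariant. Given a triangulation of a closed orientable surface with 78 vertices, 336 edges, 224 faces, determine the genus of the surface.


chi = V - E + F = 78 - 336 + 224 = -34
For orientable closed surface: chi = 2 - 2g, so g = (2 - chi)/2.
g = (2 - (-34)) / 2 = 36 / 2 = 18

18


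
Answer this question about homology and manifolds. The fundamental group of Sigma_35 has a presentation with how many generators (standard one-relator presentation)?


Standard presentation: pi_1(Sigma_g) = <a_1,b_1,...,a_g,b_g | [a_1,b_1]...[a_g,b_g] = 1>.
Number of generators = 2g = 2*35 = 70

70


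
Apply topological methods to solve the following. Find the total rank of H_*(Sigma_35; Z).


For Sigma_35: b_0 = 1, b_1 = 2g = 70, b_2 = 1.
Total = 1 + 70 + 1 = 72

72


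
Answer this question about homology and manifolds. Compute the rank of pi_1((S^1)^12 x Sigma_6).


pi_1(A x B) = pi_1(A) x pi_1(B); rank of abelianization = b_1.
b_1(T^12) = 12, b_1(Sigma_6) = 2*6 = 12.
b_1(product) = 12 + 12 = 24

24


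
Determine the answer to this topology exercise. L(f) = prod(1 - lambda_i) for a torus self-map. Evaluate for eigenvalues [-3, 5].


For a torus self-map: L(f) = det(I - A) where A acts on H_1.
L(f) = (1--3) * (1-5) = 4 * -4 = -16

-16


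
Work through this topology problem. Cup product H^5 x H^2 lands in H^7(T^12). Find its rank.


Cup product: H^p x H^q -> H^{p+q}; here p+q = 5+2 = 7.
rank H^k(T^n) = C(n,k).
C(12,7) = 792

792


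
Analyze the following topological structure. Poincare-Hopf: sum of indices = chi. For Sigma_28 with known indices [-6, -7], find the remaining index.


Poincare-Hopf: sum of indices = chi(M).
chi(Sigma_28) = 2 - 2*28 = -54.
Sum of known indices = -13.
x = chi - (sum known) = -54 - (-13) = -41

-41


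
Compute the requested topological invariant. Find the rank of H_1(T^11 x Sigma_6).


pi_1(A x B) = pi_1(A) x pi_1(B); rank of abelianization = b_1.
b_1(T^11) = 11, b_1(Sigma_6) = 2*6 = 12.
b_1(product) = 11 + 12 = 23

23


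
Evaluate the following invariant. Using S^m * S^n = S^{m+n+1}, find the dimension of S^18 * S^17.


Join of spheres: S^m * S^n = S^{m+n+1}.
dim = 18 + 17 + 1 = 36

36


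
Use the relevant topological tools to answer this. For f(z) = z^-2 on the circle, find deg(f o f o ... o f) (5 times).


deg(f) = -2. Degree is multiplicative: deg(f^5) = (deg f)^5.
deg(f^5) = (-2)^5 = -32

-32


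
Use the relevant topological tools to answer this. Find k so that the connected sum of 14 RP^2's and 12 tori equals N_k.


Since a >= 1, the sum is non-orientable; each T^2 can be replaced by RP^2 # RP^2 (since T^2#RP^2 = 3RP^2).
Total crosscaps k = 14 + 2*12 = 38.
Check via chi: chi = 14*1 + 12*0 - (14+12-1)*2 = -36 = 2 - k = -36. Consistent.

38


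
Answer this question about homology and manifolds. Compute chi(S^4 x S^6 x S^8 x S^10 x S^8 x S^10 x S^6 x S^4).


chi is multiplicative: chi(X x Y) = chi(X) chi(Y).
Each even-dim sphere has chi = 2. There are 8 factors.
chi = 2^8 = 256

256


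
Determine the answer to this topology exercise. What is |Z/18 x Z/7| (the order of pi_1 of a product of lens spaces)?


pi_1(X x Y) = pi_1(X) x pi_1(Y).
pi_1(L(18,1)) = Z/18, pi_1(L(7,1)) = Z/7.
|Z/18 x Z/7| = 18 * 7 = 126

126


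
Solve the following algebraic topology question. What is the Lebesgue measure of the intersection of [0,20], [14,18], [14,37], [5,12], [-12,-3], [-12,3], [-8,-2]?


Intersection = [max(a_i), min(b_i)] = [14, -3].
Since 14 > -3, the intersection is empty.
Length = 0

0


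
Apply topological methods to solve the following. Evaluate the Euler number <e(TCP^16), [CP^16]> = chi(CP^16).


For any closed oriented manifold, <e(TM),[M]> = chi(M).
chi(CP^16) = 16+1 = 17

17


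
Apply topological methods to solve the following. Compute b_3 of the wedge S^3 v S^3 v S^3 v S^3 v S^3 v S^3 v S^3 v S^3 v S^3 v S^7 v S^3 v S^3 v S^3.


For a wedge of spheres, H_k (k>0) is free on one generator per sphere of dimension k.
Spheres of dimension 3: count = 12.
b_3 = 12

12


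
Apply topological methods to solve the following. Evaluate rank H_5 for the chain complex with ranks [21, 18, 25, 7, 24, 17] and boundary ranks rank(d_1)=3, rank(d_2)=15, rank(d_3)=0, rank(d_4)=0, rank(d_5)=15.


rank H_k = rank(ker d_k) - rank(im d_{k+1}).
rank(ker d_5) = rank(C_5) - rank(d_5) = 17 - 15 = 2.
rank(im d_{5+1}) = 0.
rank H_5 = 2 - 0 = 2

2


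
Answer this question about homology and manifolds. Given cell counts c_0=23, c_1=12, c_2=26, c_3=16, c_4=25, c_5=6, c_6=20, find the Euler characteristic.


chi = sum_k (-1)^k c_k.
= (-1)^0*23 + (-1)^1*12 + (-1)^2*26 + (-1)^3*16 + (-1)^4*25 + (-1)^5*6 + (-1)^6*20
= (23) + (-12) + (26) + (-16) + (25) + (-6) + (20)
= 60

60


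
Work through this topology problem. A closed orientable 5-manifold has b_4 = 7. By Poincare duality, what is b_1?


Poincare duality for closed orientable n-manifolds: b_k = b_{n-k}.
Here n = 5, so b_1 = b_4 = 7

7


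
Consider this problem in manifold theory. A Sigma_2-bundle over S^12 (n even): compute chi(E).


chi(S^12) = 2 (n even), chi(Sigma_2) = 2 - 2*2 = -2.
chi(E) = 2 * (-2) = -4

-4


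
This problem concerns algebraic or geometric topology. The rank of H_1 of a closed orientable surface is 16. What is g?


For a closed orientable surface: b_1 = 2g.
16 = 2g
g = 16 / 2 = 8

8


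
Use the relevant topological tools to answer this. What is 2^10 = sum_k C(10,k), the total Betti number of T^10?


b_k(T^10) = C(10,k), so the sum over k is sum_k C(10,k) = 2^10.
Total = 2^10 = 1024

1024


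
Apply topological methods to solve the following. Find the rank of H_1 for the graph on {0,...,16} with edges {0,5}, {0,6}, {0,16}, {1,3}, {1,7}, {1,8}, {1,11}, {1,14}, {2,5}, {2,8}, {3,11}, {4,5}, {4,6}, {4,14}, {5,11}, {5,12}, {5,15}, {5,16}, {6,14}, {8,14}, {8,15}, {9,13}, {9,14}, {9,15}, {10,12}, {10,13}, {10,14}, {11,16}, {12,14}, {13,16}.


b_1 = E - V + (number of components).
E = 30, V = 17, components = 1.
b_1 = 30 - 17 + 1 = 14

14


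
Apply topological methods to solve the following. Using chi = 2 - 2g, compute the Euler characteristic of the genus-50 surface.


For a closed orientable surface of genus g: chi = 2 - 2g.
Here g = 50.
chi = 2 - 2*50 = 2 - 100 = -98

-98


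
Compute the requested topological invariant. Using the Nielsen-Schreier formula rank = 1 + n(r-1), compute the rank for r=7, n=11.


Nielsen-Schreier: an index-n subgroup of F_r is free of rank 1 + n(r-1).
Equivalently: chi(cover) = n*chi(base); chi(vee_r S^1) = 1 - 7 = -6.
chi(E) = 11*(-6) = -66; rank = 1 - chi(E) = 1 - (-66) = 67.
rank = 1 + 11*(7-1) = 1 + 66 = 67

67


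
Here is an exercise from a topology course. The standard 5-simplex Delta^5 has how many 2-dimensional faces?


Delta^5 has 5+1 vertices. A 2-face is a choice of 2+1 vertices.
f_2 = C(5+1, 2+1) = C(6,3) = 20

20


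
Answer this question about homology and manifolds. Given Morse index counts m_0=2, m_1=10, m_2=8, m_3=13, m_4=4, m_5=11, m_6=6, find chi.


Morse theory: chi(M) = sum_k (-1)^k m_k where m_k = #(index-k critical points).
= (2) + (-10) + (8) + (-13) + (4) + (-11) + (6) = -14

-14


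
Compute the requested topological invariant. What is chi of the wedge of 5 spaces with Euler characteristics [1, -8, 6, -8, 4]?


chi(A v B) = chi(A) + chi(B) - 1 (one point identified).
For 5 spaces: chi = (sum chi_i) - (5 - 1).
sum = -5; chi = -5 - 4 = -9

-9


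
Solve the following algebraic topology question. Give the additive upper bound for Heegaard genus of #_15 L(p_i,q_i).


Heegaard genus satisfies g(A#B) <= g(A) + g(B).
Each lens space has g = 1.
Upper bound: 15 * 1 = 15

15


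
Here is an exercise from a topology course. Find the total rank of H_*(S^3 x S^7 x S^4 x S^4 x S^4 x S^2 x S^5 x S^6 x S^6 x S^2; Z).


Total Betti number is multiplicative under products.
Each S^d (d>=1) has total Betti number 2.
There are 10 sphere factors.
Total = 2^10 = 1024

1024


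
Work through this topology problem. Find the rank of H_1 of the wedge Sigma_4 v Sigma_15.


For a wedge: H_1(A v B) = H_1(A) + H_1(B).
b_1(Sigma_4) = 8, b_1(Sigma_15) = 30.
b_1 = 8 + 30 = 38

38


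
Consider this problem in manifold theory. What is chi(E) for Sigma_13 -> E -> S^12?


chi(S^12) = 2 (n even), chi(Sigma_13) = 2 - 2*13 = -24.
chi(E) = 2 * (-24) = -48

-48


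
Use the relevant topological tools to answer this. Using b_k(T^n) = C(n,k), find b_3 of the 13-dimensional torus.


By the Kunneth formula, b_k(T^n) = C(n,k).
b_3(T^13) = C(13,3).
C(13,3) = 13!/(3!*10!) = 286

286


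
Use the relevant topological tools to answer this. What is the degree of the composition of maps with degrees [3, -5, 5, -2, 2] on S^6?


Degree is multiplicative: deg(composition) = product of degrees.
= (3) * (-5) * (5) * (-2) * (2) = 300

300


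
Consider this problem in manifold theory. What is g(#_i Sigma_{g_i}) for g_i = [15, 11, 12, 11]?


Genus is additive under connected sum of orientable surfaces.
g = 15 + 11 + 12 + 11 = 49

49


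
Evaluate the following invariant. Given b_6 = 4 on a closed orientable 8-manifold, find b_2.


Poincare duality for closed orientable n-manifolds: b_k = b_{n-k}.
Here n = 8, so b_2 = b_6 = 4

4


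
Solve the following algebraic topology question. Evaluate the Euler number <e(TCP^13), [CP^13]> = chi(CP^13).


For any closed oriented manifold, <e(TM),[M]> = chi(M).
chi(CP^13) = 13+1 = 14

14


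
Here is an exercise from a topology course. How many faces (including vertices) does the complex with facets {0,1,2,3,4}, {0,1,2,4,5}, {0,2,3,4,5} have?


Each maximal simplex on m vertices has 2^m - 1 nonempty faces.
Take the union (dedupe shared faces).
Total distinct faces = 55

55


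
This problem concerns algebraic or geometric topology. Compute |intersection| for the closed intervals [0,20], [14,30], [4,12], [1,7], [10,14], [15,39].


Intersection = [max(a_i), min(b_i)] = [15, 7].
Since 15 > 7, the intersection is empty.
Length = 0

0


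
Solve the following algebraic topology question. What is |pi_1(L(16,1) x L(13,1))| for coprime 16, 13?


pi_1(X x Y) = pi_1(X) x pi_1(Y).
pi_1(L(16,1)) = Z/16, pi_1(L(13,1)) = Z/13.
|Z/16 x Z/13| = 16 * 13 = 208

208


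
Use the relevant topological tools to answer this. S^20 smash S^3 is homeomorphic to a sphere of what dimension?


S^m ^ S^n = S^{m+n}.
k = 20 + 3 = 23

23


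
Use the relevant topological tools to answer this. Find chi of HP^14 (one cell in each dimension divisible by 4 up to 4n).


HP^14 has one cell in each dimension 0, 4, ..., 4*14 (14+1 cells, all even-dim).
chi = 14 + 1 = 15

15


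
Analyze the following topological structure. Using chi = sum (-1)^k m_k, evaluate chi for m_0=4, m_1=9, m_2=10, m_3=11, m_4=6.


Morse theory: chi(M) = sum_k (-1)^k m_k where m_k = #(index-k critical points).
= (4) + (-9) + (10) + (-11) + (6) = 0

0


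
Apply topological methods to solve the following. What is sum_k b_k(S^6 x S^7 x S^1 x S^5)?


Total Betti number is multiplicative under products.
Each S^d (d>=1) has total Betti number 2.
There are 4 sphere factors.
Total = 2^4 = 16

16


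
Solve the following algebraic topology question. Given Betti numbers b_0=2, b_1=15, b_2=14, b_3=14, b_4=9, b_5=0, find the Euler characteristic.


chi = sum_k (-1)^k b_k.
= (2) + (-15) + (14) + (-14) + (9) + (0)
= -4

-4


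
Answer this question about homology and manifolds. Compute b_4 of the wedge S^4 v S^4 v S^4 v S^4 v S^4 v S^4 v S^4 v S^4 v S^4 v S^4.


For a wedge of spheres, H_k (k>0) is free on one generator per sphere of dimension k.
Spheres of dimension 4: count = 10.
b_4 = 10

10


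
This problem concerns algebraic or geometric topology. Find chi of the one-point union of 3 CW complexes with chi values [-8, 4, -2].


chi(A v B) = chi(A) + chi(B) - 1 (one point identified).
For 3 spaces: chi = (sum chi_i) - (3 - 1).
sum = -6; chi = -6 - 2 = -8

-8


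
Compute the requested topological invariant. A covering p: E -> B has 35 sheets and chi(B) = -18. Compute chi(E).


For a finite covering: chi(E) = (number of sheets) * chi(B).
chi(E) = 35 * (-18) = -630

-630


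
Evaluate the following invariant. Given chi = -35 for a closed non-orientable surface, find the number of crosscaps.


chi = 2 - k for closed non-orientable surfaces with k crosscaps.
-35 = 2 - k
k = 2 - (-35) = 37

37


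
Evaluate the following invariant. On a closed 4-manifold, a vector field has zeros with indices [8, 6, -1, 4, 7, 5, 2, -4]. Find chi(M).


Poincare-Hopf: chi(M) = sum of indices of zeros.
chi = (8) + (6) + (-1) + (4) + (7) + (5) + (2) + (-4) = 27

27


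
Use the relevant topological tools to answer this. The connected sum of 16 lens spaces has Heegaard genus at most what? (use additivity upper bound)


Heegaard genus satisfies g(A#B) <= g(A) + g(B).
Each lens space has g = 1.
Upper bound: 16 * 1 = 16

16


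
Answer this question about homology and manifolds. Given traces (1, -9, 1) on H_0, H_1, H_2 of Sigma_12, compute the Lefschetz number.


L(f) = tr(f_0*) - tr(f_1*) + tr(f_2*).
= 1 - (-9) + (1)
= 11

11


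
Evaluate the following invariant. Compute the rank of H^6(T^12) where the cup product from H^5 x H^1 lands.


Cup product: H^p x H^q -> H^{p+q}; here p+q = 5+1 = 6.
rank H^k(T^n) = C(n,k).
C(12,6) = 924

924


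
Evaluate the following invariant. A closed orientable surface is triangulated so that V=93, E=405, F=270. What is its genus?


chi = V - E + F = 93 - 405 + 270 = -42
For orientable closed surface: chi = 2 - 2g, so g = (2 - chi)/2.
g = (2 - (-42)) / 2 = 44 / 2 = 22

22


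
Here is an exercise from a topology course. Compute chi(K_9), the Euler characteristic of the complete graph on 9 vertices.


K_9: V = 9, E = C(9,2) = 36.
chi = V - E = 9 - 36 = -27

-27


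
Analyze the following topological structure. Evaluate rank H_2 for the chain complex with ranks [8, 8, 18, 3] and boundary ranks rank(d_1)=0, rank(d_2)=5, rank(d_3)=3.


rank H_k = rank(ker d_k) - rank(im d_{k+1}).
rank(ker d_2) = rank(C_2) - rank(d_2) = 18 - 5 = 13.
rank(im d_{2+1}) = 3.
rank H_2 = 13 - 3 = 10

10


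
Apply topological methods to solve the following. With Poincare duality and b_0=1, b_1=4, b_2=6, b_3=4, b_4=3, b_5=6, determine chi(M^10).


By Poincare duality b_k = b_{10-k}, so full Betti numbers: b_0=1, b_1=4, b_2=6, b_3=4, b_4=3, b_5=6, b_6=3, b_7=4, b_8=6, b_9=4, b_10=1.
chi = sum (-1)^k b_k = -2

-2


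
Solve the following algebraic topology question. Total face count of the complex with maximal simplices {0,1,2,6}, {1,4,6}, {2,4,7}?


Each maximal simplex on m vertices has 2^m - 1 nonempty faces.
Take the union (dedupe shared faces).
Total distinct faces = 24

24


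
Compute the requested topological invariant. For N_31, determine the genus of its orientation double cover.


chi(N_31) = 2 - 31 = -29.
Double cover: chi(Sigma_g) = 2 * chi(N_31) = 2*(-29) = -58.
2 - 2g = -58, so g = (2 - (-58))/2 = 60/2 = 30

30


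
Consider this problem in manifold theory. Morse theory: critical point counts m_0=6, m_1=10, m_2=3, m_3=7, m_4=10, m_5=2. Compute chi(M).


Morse theory: chi(M) = sum_k (-1)^k m_k where m_k = #(index-k critical points).
= (6) + (-10) + (3) + (-7) + (10) + (-2) = 0

0


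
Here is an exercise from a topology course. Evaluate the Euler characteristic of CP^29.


CP^29 has one cell in each even dimension 0, 2, ..., 2*29 (29+1 cells total).
All cells are even-dimensional, so chi = number of cells.
chi = 29 + 1 = 30

30


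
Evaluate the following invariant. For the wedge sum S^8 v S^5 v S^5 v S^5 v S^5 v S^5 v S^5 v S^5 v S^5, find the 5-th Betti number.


For a wedge of spheres, H_k (k>0) is free on one generator per sphere of dimension k.
Spheres of dimension 5: count = 8.
b_5 = 8

8


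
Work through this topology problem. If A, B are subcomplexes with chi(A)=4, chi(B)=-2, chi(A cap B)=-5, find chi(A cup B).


chi(A cup B) = chi(A) + chi(B) - chi(A cap B)
= 4 + (-2) - (-5)
= 7

7


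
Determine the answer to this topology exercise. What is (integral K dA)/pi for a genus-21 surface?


Gauss-Bonnet: integral K dA = 2*pi*chi(M).
chi(Sigma_21) = 2 - 2*21 = -40.
(integral K dA)/pi = 2*chi = 2*(-40) = -80

-80


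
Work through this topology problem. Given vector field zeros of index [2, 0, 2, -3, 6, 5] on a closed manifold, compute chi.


Poincare-Hopf: chi(M) = sum of indices of zeros.
chi = (2) + (0) + (2) + (-3) + (6) + (5) = 12

12


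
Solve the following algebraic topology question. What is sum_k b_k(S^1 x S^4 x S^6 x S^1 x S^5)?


Total Betti number is multiplicative under products.
Each S^d (d>=1) has total Betti number 2.
There are 5 sphere factors.
Total = 2^5 = 32

32


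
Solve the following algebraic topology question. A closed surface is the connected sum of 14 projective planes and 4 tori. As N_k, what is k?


Since a >= 1, the sum is non-orientable; each T^2 can be replaced by RP^2 # RP^2 (since T^2#RP^2 = 3RP^2).
Total crosscaps k = 14 + 2*4 = 22.
Check via chi: chi = 14*1 + 4*0 - (14+4-1)*2 = -20 = 2 - k = -20. Consistent.

22


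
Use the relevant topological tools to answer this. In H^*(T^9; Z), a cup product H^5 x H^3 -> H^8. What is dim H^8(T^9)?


Cup product: H^p x H^q -> H^{p+q}; here p+q = 5+3 = 8.
rank H^k(T^n) = C(n,k).
C(9,8) = 9

9


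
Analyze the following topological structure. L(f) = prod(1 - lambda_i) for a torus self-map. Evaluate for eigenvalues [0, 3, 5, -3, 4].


For a torus self-map: L(f) = det(I - A) where A acts on H_1.
L(f) = (1-0) * (1-3) * (1-5) * (1--3) * (1-4) = 1 * -2 * -4 * 4 * -3 = -96

-96


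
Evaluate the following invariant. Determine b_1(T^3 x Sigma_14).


pi_1(A x B) = pi_1(A) x pi_1(B); rank of abelianization = b_1.
b_1(T^3) = 3, b_1(Sigma_14) = 2*14 = 28.
b_1(product) = 3 + 28 = 31

31


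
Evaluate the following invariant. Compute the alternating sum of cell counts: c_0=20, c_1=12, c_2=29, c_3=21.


chi = sum_k (-1)^k c_k.
= (-1)^0*20 + (-1)^1*12 + (-1)^2*29 + (-1)^3*21
= (20) + (-12) + (29) + (-21)
= 16

16


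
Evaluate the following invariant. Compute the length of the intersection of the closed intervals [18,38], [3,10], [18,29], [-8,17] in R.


Intersection = [max(a_i), min(b_i)] = [18, 10].
Since 18 > 10, the intersection is empty.
Length = 0

0


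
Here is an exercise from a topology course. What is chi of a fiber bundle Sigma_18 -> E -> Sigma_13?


For a fiber bundle F -> E -> B (with CW structure): chi(E) = chi(B) * chi(F).
chi(Sigma_13) = -24, chi(Sigma_18) = -34.
chi(E) = (-24) * (-34) = 816

816


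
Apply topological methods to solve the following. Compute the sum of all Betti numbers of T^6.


b_k(T^6) = C(6,k), so the sum over k is sum_k C(6,k) = 2^6.
Total = 2^6 = 64

64


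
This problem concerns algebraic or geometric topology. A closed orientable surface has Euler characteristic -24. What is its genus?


chi = 2 - 2g for closed orientable surfaces.
-24 = 2 - 2g
2g = 2 - (-24) = 26
g = 13

13


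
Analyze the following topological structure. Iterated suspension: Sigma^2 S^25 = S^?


Each suspension raises dimension by 1: Sigma S^n = S^{n+1}.
Sigma^2 S^25 = S^{25+2} = S^27

27


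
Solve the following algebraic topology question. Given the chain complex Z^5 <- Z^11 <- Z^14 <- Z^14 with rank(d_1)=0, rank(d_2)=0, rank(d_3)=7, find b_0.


rank H_k = rank(ker d_k) - rank(im d_{k+1}).
rank(ker d_0) = rank(C_0) - rank(d_0) = 5 - 0 = 5.
rank(im d_{0+1}) = 0.
rank H_0 = 5 - 0 = 5

5


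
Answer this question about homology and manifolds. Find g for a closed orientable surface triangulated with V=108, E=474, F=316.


chi = V - E + F = 108 - 474 + 316 = -50
For orientable closed surface: chi = 2 - 2g, so g = (2 - chi)/2.
g = (2 - (-50)) / 2 = 52 / 2 = 26

26


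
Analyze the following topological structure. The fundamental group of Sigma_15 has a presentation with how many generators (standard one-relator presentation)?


Standard presentation: pi_1(Sigma_g) = <a_1,b_1,...,a_g,b_g | [a_1,b_1]...[a_g,b_g] = 1>.
Number of generators = 2g = 2*15 = 30

30


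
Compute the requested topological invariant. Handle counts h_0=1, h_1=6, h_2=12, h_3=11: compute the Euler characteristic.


Handles of index k contribute (-1)^k to chi (same as CW cells).
chi = (1) + (-6) + (12) + (-11) = -4

-4


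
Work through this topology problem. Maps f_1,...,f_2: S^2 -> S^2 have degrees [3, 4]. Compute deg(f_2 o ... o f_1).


Degree is multiplicative: deg(composition) = product of degrees.
= (3) * (4) = 12

12


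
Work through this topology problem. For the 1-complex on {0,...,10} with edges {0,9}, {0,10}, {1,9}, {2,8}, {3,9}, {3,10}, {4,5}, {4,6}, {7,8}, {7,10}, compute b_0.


Run DFS/union-find over 11 vertices.
V = 11, E = 10.
Number of components = 2

2


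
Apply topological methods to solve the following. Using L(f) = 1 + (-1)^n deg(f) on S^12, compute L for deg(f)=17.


On S^12: L(f) = tr(f_0*) + (-1)^12 tr(f_12*) = 1 + (-1)^12 * deg(f).
L(f) = 1 + (-1)^12 * 17 = 1 + 17 = 18

18


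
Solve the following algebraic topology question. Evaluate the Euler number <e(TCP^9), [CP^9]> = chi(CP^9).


For any closed oriented manifold, <e(TM),[M]> = chi(M).
chi(CP^9) = 9+1 = 10

10


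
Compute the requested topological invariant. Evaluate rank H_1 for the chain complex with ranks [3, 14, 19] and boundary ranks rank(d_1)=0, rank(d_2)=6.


rank H_k = rank(ker d_k) - rank(im d_{k+1}).
rank(ker d_1) = rank(C_1) - rank(d_1) = 14 - 0 = 14.
rank(im d_{1+1}) = 6.
rank H_1 = 14 - 6 = 8

8


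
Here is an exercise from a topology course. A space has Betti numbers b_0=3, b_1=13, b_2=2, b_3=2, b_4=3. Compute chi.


chi = sum_k (-1)^k b_k.
= (3) + (-13) + (2) + (-2) + (3)
= -7

-7


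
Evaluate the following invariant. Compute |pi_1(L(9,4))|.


pi_1(L(p,q)) = Z/pZ for any q coprime to p.
|pi_1(L(9,4))| = 9

9


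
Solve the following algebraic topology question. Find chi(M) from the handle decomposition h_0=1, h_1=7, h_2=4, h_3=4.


Handles of index k contribute (-1)^k to chi (same as CW cells).
chi = (1) + (-7) + (4) + (-4) = -6

-6


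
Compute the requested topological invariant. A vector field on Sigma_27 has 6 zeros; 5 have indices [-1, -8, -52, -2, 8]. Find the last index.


Poincare-Hopf: sum of indices = chi(M).
chi(Sigma_27) = 2 - 2*27 = -52.
Sum of known indices = -55.
x = chi - (sum known) = -52 - (-55) = 3

3


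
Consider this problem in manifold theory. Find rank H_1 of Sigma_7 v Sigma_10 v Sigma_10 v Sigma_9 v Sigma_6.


For a wedge X v Y: reduced H_k(X v Y) = H_k(X) + H_k(Y).
Each Sigma_g contributes b_1 = 2g.
b_1 = 14 + 20 + 20 + 18 + 12 = 84

84


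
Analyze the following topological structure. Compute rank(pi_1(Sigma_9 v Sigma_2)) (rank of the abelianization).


For a wedge: H_1(A v B) = H_1(A) + H_1(B).
b_1(Sigma_9) = 18, b_1(Sigma_2) = 4.
b_1 = 18 + 4 = 22

22


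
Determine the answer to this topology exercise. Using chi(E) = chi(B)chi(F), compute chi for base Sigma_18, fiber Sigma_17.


For a fiber bundle F -> E -> B (with CW structure): chi(E) = chi(B) * chi(F).
chi(Sigma_18) = -34, chi(Sigma_17) = -32.
chi(E) = (-34) * (-32) = 1088

1088


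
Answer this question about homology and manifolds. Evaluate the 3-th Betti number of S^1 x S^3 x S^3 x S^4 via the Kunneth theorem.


Each S^d has Poincare polynomial 1 + t^d.
The product S^1 x S^3 x S^3 x S^4 has Poincare polynomial prod(1+t^d_i).
Expanding: b_0=1, b_1=1, b_3=2, b_4=3, b_5=1, b_6=1, b_7=3, b_8=2, b_10=1, b_11=1.
b_3 = 2

2


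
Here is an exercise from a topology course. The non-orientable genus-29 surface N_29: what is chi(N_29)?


For a non-orientable closed surface with k crosscaps: chi = 2 - k.
Here k = 29.
chi = 2 - 29 = -27

-27


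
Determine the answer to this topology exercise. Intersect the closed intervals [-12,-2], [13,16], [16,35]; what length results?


Intersection = [max(a_i), min(b_i)] = [16, -2].
Since 16 > -2, the intersection is empty.
Length = 0

0


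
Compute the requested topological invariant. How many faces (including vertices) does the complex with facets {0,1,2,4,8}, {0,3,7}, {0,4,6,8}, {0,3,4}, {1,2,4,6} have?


Each maximal simplex on m vertices has 2^m - 1 nonempty faces.
Take the union (dedupe shared faces).
Total distinct faces = 53

53


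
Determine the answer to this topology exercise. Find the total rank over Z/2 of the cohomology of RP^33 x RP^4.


dim H^*(RP^n; Z/2) = n+1 (one Z/2 in each degree 0..n).
Total Betti number is multiplicative.
Total = (33+1) * (4+1) = 34 * 5 = 170

170


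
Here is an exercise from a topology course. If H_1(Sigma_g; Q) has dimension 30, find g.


For a closed orientable surface: b_1 = 2g.
30 = 2g
g = 30 / 2 = 15

15


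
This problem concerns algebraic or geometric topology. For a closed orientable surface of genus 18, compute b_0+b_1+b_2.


For Sigma_18: b_0 = 1, b_1 = 2g = 36, b_2 = 1.
Total = 1 + 36 + 1 = 38

38


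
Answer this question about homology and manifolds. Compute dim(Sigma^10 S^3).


Each suspension raises dimension by 1: Sigma S^n = S^{n+1}.
Sigma^10 S^3 = S^{3+10} = S^13

13


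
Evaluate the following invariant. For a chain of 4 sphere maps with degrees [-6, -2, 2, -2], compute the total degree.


Degree is multiplicative: deg(composition) = product of degrees.
= (-6) * (-2) * (2) * (-2) = -48

-48


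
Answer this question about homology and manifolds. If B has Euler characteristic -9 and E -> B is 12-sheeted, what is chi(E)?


For a finite covering: chi(E) = (number of sheets) * chi(B).
chi(E) = 12 * (-9) = -108

-108


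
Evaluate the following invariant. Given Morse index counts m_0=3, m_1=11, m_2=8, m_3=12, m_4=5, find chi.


Morse theory: chi(M) = sum_k (-1)^k m_k where m_k = #(index-k critical points).
= (3) + (-11) + (8) + (-12) + (5) = -7

-7


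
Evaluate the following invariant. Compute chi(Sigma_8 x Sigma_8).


chi(Sigma_8) = 2 - 2*8 = -14
chi(Sigma_8) = 2 - 2*8 = -14
chi(product) = (-14) * (-14) = 196

196


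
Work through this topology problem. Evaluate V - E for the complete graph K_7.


K_7: V = 7, E = C(7,2) = 21.
chi = V - E = 7 - 21 = -14

-14


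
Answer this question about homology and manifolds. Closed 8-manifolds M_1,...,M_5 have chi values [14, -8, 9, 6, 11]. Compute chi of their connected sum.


For n-manifolds: chi(A#B) = chi(A) + chi(B) - chi(S^8).
chi(S^8) = 1 + (-1)^8 = 2.
chi(#) = (sum chi_i) - (5-1)*chi(S^8) = 32 - 4*2 = 24

24


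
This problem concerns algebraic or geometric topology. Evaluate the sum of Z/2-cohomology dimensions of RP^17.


H^k(RP^17; Z/2) = Z/2 for each 0 <= k <= 17.
Total dimension = 17 + 1 = 18

18


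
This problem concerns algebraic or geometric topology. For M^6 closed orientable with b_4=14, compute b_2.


Poincare duality for closed orientable n-manifolds: b_k = b_{n-k}.
Here n = 6, so b_2 = b_4 = 14

14


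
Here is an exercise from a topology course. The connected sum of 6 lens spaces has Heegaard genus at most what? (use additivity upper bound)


Heegaard genus satisfies g(A#B) <= g(A) + g(B).
Each lens space has g = 1.
Upper bound: 6 * 1 = 6

6


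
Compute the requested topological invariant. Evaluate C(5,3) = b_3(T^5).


By the Kunneth formula, b_k(T^n) = C(n,k).
b_3(T^5) = C(5,3).
C(5,3) = 5!/(3!*2!) = 10

10


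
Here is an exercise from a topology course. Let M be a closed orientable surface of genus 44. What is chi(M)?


For a closed orientable surface of genus g: chi = 2 - 2g.
Here g = 44.
chi = 2 - 2*44 = 2 - 88 = -86

-86


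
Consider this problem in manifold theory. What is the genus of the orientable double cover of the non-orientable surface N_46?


chi(N_46) = 2 - 46 = -44.
Double cover: chi(Sigma_g) = 2 * chi(N_46) = 2*(-44) = -88.
2 - 2g = -88, so g = (2 - (-88))/2 = 90/2 = 45

45


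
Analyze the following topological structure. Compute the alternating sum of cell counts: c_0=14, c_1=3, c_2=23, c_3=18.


chi = sum_k (-1)^k c_k.
= (-1)^0*14 + (-1)^1*3 + (-1)^2*23 + (-1)^3*18
= (14) + (-3) + (23) + (-18)
= 16

16


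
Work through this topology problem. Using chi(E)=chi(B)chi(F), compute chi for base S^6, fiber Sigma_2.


chi(S^6) = 2 (n even), chi(Sigma_2) = 2 - 2*2 = -2.
chi(E) = 2 * (-2) = -4

-4


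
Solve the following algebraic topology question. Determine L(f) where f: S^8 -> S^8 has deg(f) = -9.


On S^8: L(f) = tr(f_0*) + (-1)^8 tr(f_8*) = 1 + (-1)^8 * deg(f).
L(f) = 1 + (-1)^8 * -9 = 1 + -9 = -8

-8


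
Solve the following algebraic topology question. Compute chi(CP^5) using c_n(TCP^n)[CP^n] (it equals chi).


For any closed oriented manifold, <e(TM),[M]> = chi(M).
chi(CP^5) = 5+1 = 6

6


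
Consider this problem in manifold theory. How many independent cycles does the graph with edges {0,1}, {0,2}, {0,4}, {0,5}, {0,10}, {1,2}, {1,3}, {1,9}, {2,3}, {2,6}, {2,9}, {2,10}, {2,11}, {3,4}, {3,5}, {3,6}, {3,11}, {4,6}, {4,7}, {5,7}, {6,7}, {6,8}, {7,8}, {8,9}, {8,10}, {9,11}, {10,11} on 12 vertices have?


b_1 = E - V + (number of components).
E = 27, V = 12, components = 1.
b_1 = 27 - 12 + 1 = 16

16


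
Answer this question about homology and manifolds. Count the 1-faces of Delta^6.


Delta^6 has 6+1 vertices. A 1-face is a choice of 1+1 vertices.
f_1 = C(6+1, 1+1) = C(7,2) = 21

21


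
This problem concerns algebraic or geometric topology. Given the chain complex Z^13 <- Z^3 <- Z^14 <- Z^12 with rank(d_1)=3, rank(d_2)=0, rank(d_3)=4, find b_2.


rank H_k = rank(ker d_k) - rank(im d_{k+1}).
rank(ker d_2) = rank(C_2) - rank(d_2) = 14 - 0 = 14.
rank(im d_{2+1}) = 4.
rank H_2 = 14 - 4 = 10

10


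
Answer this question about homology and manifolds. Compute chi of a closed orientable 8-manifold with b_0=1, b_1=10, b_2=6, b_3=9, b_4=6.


By Poincare duality b_k = b_{8-k}, so full Betti numbers: b_0=1, b_1=10, b_2=6, b_3=9, b_4=6, b_5=9, b_6=6, b_7=10, b_8=1.
chi = sum (-1)^k b_k = -18

-18


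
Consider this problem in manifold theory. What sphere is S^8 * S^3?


Join of spheres: S^m * S^n = S^{m+n+1}.
dim = 8 + 3 + 1 = 12

12


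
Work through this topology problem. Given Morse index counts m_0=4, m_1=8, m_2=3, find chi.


Morse theory: chi(M) = sum_k (-1)^k m_k where m_k = #(index-k critical points).
= (4) + (-8) + (3) = -1

-1


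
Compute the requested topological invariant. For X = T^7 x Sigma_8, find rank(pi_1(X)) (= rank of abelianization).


pi_1(A x B) = pi_1(A) x pi_1(B); rank of abelianization = b_1.
b_1(T^7) = 7, b_1(Sigma_8) = 2*8 = 16.
b_1(product) = 7 + 16 = 23

23


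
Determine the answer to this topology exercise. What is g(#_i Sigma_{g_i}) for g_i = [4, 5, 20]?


Genus is additive under connected sum of orientable surfaces.
g = 4 + 5 + 20 = 29

29


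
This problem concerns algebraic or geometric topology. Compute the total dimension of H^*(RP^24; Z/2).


H^k(RP^24; Z/2) = Z/2 for each 0 <= k <= 24.
Total dimension = 24 + 1 = 25

25


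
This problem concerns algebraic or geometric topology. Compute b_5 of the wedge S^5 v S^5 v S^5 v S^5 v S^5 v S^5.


For a wedge of spheres, H_k (k>0) is free on one generator per sphere of dimension k.
Spheres of dimension 5: count = 6.
b_5 = 6

6


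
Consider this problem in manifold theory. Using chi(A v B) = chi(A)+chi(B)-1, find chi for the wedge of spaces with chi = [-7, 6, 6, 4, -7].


chi(A v B) = chi(A) + chi(B) - 1 (one point identified).
For 5 spaces: chi = (sum chi_i) - (5 - 1).
sum = 2; chi = 2 - 4 = -2

-2


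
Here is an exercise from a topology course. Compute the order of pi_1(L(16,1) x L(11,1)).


pi_1(X x Y) = pi_1(X) x pi_1(Y).
pi_1(L(16,1)) = Z/16, pi_1(L(11,1)) = Z/11.
|Z/16 x Z/11| = 16 * 11 = 176

176


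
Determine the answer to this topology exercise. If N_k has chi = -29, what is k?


chi = 2 - k for closed non-orientable surfaces with k crosscaps.
-29 = 2 - k
k = 2 - (-29) = 31

31


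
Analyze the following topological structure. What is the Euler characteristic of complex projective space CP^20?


CP^20 has one cell in each even dimension 0, 2, ..., 2*20 (20+1 cells total).
All cells are even-dimensional, so chi = number of cells.
chi = 20 + 1 = 21

21


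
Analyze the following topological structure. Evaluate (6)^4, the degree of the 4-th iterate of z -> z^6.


deg(f) = 6. Degree is multiplicative: deg(f^4) = (deg f)^4.
deg(f^4) = (6)^4 = 1296

1296


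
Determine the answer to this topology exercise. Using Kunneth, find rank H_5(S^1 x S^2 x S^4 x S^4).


Each S^d has Poincare polynomial 1 + t^d.
The product S^1 x S^2 x S^4 x S^4 has Poincare polynomial prod(1+t^d_i).
Expanding: b_0=1, b_1=1, b_2=1, b_3=1, b_4=2, b_5=2, b_6=2, b_7=2, b_8=1, b_9=1, b_10=1, b_11=1.
b_5 = 2

2


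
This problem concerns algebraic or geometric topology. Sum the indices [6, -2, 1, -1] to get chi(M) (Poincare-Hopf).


Poincare-Hopf: chi(M) = sum of indices of zeros.
chi = (6) + (-2) + (1) + (-1) = 4

4


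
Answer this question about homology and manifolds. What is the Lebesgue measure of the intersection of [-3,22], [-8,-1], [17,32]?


Intersection = [max(a_i), min(b_i)] = [17, -1].
Since 17 > -1, the intersection is empty.
Length = 0

0
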